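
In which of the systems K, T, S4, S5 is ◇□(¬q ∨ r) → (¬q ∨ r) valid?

S5

S5-tableau for the negation ¬(◇□(¬q ∨ r) → (¬q ∨ r)):
1. ¬(◇□(¬q ∨ r) → (¬q ∨ r)), 0
2. ◇□(¬q ∨ r), 0
3. ¬(¬q ∨ r), 0
4. q, 0
5. ¬r, 0
6. □(¬q ∨ r), 1
7. ¬q ∨ r, 0
8. ¬q ∨ r, 1
9. r, 0
Accessibility: 0R0, 0R1, 1R0, 1R1
Branch closes: r and ¬r both at 0.
Every branch closes (one shown): valid in S5.
S4-tableau for the negation ¬(◇□(¬q ∨ r) → (¬q ∨ r)):
1. ¬(◇□(¬q ∨ r) → (¬q ∨ r)), 0
2. ◇□(¬q ∨ r), 0
3. ¬(¬q ∨ r), 0
4. q, 0
5. ¬r, 0
6. □(¬q ∨ r), 1
7. ¬q ∨ r, 1
8. r, 1
Accessibility: 0R0, 0R1, 1R1
Complete open branch: countermodel on an S4-frame, so not valid in S4, nor in K, T (the same frame is also a K-frame and a T-frame).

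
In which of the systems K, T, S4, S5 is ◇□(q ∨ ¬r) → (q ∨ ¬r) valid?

S5

S5-tableau for the negation ¬(◇□(q ∨ ¬r) → (q ∨ ¬r)):
1. ¬(◇□(q ∨ ¬r) → (q ∨ ¬r)), 0
2. ◇□(q ∨ ¬r), 0
3. ¬(q ∨ ¬r), 0
4. ¬q, 0
5. r, 0
6. □(q ∨ ¬r), 1
7. q ∨ ¬r, 0
8. q ∨ ¬r, 1
9. ¬r, 0
Accessibility: 0R0, 0R1, 1R0, 1R1
Branch closes: r and ¬r both at 0.
Every branch closes (one shown): valid in S5.
S4-tableau for the negation ¬(◇□(q ∨ ¬r) → (q ∨ ¬r)):
1. ¬(◇□(q ∨ ¬r) → (q ∨ ¬r)), 0
2. ◇□(q ∨ ¬r), 0
3. ¬(q ∨ ¬r), 0
4. ¬q, 0
5. r, 0
6. □(q ∨ ¬r), 1
7. q ∨ ¬r, 1
8. ¬r, 1
Accessibility: 0R0, 0R1, 1R1
Complete open branch: countermodel on an S4-frame, so not valid in S4, nor in K, T (the same frame is also a K-frame and a T-frame).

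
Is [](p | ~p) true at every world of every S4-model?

Yes, valid

Tableau for the negation ~[](p | ~p):
1. ~[](p | ~p), 0
2. ~(p | ~p), 1   [~[]-rule on 1: fresh world 1, 0R1]
3. ~p, 1   [~|-rule on 2]
4. p, 1   [~|-rule on 2]
Accessibility: 0R0, 0R1, 1R1
Branch closes: p and ~p both at 1.
All branches of the negation close; one closing branch shown above.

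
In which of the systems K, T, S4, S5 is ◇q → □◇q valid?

S5

S4-tableau for the negation ¬(◇q → □◇q):
1. ¬(◇q → □◇q), 0
2. ◇q, 0
3. ¬□◇q, 0
4. q, 1
5. ¬◇q, 2
6. ¬q, 2
Accessibility: 0R0, 0R1, 0R2, 1R1, 2R2
Complete open branch: countermodel on an S4-frame, so not valid in S4, nor in K, T (the same frame is also a K-frame and a T-frame).
S5-tableau for the negation ¬(◇q → □◇q):
1. ¬(◇q → □◇q), 0
2. ◇q, 0
3. ¬□◇q, 0
4. q, 1
5. ¬◇q, 2
6. ¬q, 0
7. ¬q, 1
Accessibility: 0R0, 0R1, 0R2, 1R0, 1R1, 1R2, 2R0, 2R1, 2R2
Branch closes: q and ¬q both at 1.
Every branch closes (one shown): valid in S5.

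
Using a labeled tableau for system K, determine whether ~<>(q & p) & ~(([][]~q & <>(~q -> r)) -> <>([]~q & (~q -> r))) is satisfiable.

No, unsatisfiable

1. ~<>(q & p) & ~(([][]~q & <>(~q -> r)) -> <>([]~q & (~q -> r))), w0
2. ~<>(q & p), w0
3. ~(([][]~q & <>(~q -> r)) -> <>([]~q & (~q -> r))), w0
4. [][]~q & <>(~q -> r), w0
5. ~<>([]~q & (~q -> r)), w0
6. [][]~q, w0
7. <>(~q -> r), w0
8. ~q -> r, w1
9. ~(q & p), w1
10. ~([]~q & (~q -> r)), w1
11. []~q, w1
12. r, w1
13. ~p, w1
14. ~[]~q, w1
15. q, w2
16. ~q, w2
Accessibility: w0Rw1, w1Rw2
Branch closes: q and ~q both at w2.
Every branch closes; the branch above is one of them.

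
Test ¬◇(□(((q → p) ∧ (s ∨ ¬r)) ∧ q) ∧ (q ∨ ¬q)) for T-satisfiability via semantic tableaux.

Yes, satisfiable

1. ¬◇(□(((q → p) ∧ (s ∨ ¬r)) ∧ q) ∧ (q ∨ ¬q)), u
2. ¬(□(((q → p) ∧ (s ∨ ¬r)) ∧ q) ∧ (q ∨ ¬q)), u
3. ¬□(((q → p) ∧ (s ∨ ¬r)) ∧ q), u
4. ¬(((q → p) ∧ (s ∨ ¬r)) ∧ q), v
5. ¬(□(((q → p) ∧ (s ∨ ¬r)) ∧ q) ∧ (q ∨ ¬q)), v
6. ¬q, v
7. ¬□(((q → p) ∧ (s ∨ ¬r)) ∧ q), v
8. ¬(((q → p) ∧ (s ∨ ¬r)) ∧ q), w
9. ¬q, w
Accessibility: uRu, uRv, vRv, vRw, wRw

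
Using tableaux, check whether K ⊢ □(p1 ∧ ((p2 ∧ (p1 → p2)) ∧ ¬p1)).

Tableau for the negation ¬□(p1 ∧ ((p2 ∧ (p1 → p2)) ∧ ¬p1)):
1. ¬□(p1 ∧ ((p2 ∧ (p1 → p2)) ∧ ¬p1)), w0
2. ¬(p1 ∧ ((p2 ∧ (p1 → p2)) ∧ ¬p1)), w1   [¬□-rule on 1: fresh world w1, w0Rw1]
3. ¬((p2 ∧ (p1 → p2)) ∧ ¬p1), w1   [¬∧-rule on 2 (branches; this branch)]
4. p1, w1   [¬∧-rule on 3 (branches; this branch)]
Accessibility: w0Rw1
The negation has an open branch (countermodel exists).

Invalid (countermodel exists)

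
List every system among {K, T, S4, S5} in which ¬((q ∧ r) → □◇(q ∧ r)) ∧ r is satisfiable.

S5-tableau for the formula:
1. ¬((q ∧ r) → □◇(q ∧ r)) ∧ r, w0
2. ¬((q ∧ r) → □◇(q ∧ r)), w0   [∧-rule on 1]
3. r, w0   [∧-rule on 1]
4. q ∧ r, w0   [¬→-rule on 2]
5. ¬□◇(q ∧ r), w0   [¬→-rule on 2]
6. q, w0   [∧-rule on 4]
7. ¬◇(q ∧ r), w1   [¬□-rule on 5: fresh world w1, w0Rw1]
8. ¬(q ∧ r), w0   [¬◇-rule on 7 via w1Rw0]
9. ¬(q ∧ r), w1   [¬◇-rule on 7 via w1Rw1]
10. ¬r, w0   [¬∧-rule on 8 (branches; this branch)]
Accessibility: w0Rw0, w0Rw1, w1Rw0, w1Rw1
Branch closes: r and ¬r both at w0.
Every branch closes (one shown): unsatisfiable in S5.
S4-tableau for the formula:
1. ¬((q ∧ r) → □◇(q ∧ r)) ∧ r, w0
2. ¬((q ∧ r) → □◇(q ∧ r)), w0   [∧-rule on 1]
3. r, w0   [∧-rule on 1]
4. q ∧ r, w0   [¬→-rule on 2]
5. ¬□◇(q ∧ r), w0   [¬→-rule on 2]
6. q, w0   [∧-rule on 4]
7. ¬◇(q ∧ r), w1   [¬□-rule on 5: fresh world w1, w0Rw1]
8. ¬(q ∧ r), w1   [¬◇-rule on 7 via w1Rw1]
9. ¬r, w1   [¬∧-rule on 8 (branches; this branch)]
Accessibility: w0Rw0, w0Rw1, w1Rw1
Complete open branch: satisfiable in S4, hence also in K, T (this S4-model is also a K-model and a T-model).

K, T, S4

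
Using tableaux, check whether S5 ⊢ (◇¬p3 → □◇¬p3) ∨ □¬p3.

Yes, valid

Tableau for the negation ¬((◇¬p3 → □◇¬p3) ∨ □¬p3):
1. ¬((◇¬p3 → □◇¬p3) ∨ □¬p3), 0
2. ¬(◇¬p3 → □◇¬p3), 0
3. ¬□¬p3, 0
4. ◇¬p3, 0
5. ¬□◇¬p3, 0
6. p3, 1
7. ¬p3, 2
8. ¬◇¬p3, 3
9. p3, 0
10. p3, 2
Accessibility: 0R0, 0R1, 0R2, 0R3, 1R0, 1R1, 1R2, 1R3, 2R0, 2R1, 2R2, 2R3, 3R0, 3R1, 3R2, 3R3
Branch closes: p3 and ¬p3 both at 2.
All branches of the negation close; one closing branch shown above.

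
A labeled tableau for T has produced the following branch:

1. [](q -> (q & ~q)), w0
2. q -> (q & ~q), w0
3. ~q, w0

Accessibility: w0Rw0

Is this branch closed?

No atom appears with both signs at the same world.

Not closed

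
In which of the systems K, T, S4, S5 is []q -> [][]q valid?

S4, S5

T-tableau for the negation ~([]q -> [][]q):
1. ~([]q -> [][]q), w0
2. []q, w0   [~->-rule on 1]
3. ~[][]q, w0   [~->-rule on 1]
4. q, w0   [[]-rule on 2 via w0Rw0]
5. ~[]q, w1   [~[]-rule on 3: fresh world w1, w0Rw1]
6. q, w1   [[]-rule on 2 via w0Rw1]
7. ~q, w2   [~[]-rule on 5: fresh world w2, w1Rw2]
Accessibility: w0Rw0, w0Rw1, w1Rw1, w1Rw2, w2Rw2
Complete open branch: countermodel on a T-frame, so not valid in T, nor in K (the same frame is also a K-frame).
S4-tableau for the negation ~([]q -> [][]q):
1. ~([]q -> [][]q), w0
2. []q, w0   [~->-rule on 1]
3. ~[][]q, w0   [~->-rule on 1]
4. q, w0   [[]-rule on 2 via w0Rw0]
5. ~[]q, w1   [~[]-rule on 3: fresh world w1, w0Rw1]
6. q, w1   [[]-rule on 2 via w0Rw1]
7. ~q, w2   [~[]-rule on 5: fresh world w2, w1Rw2]
8. q, w2   [[]-rule on 2 via w0Rw2]
Accessibility: w0Rw0, w0Rw1, w0Rw2, w1Rw1, w1Rw2, w2Rw2
Branch closes: q and ~q both at w2.
Every branch closes (one shown): valid in S4, hence also in S5 (every theorem of S4 is a theorem of S5).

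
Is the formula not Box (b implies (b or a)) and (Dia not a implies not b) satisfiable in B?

1. not Box (b implies (b or a)) and (Dia not a implies not b), w0
2. not Box (b implies (b or a)), w0   [and-rule on 1]
3. Dia not a implies not b, w0   [and-rule on 1]
4. not Dia not a, w0   [implies-rule on 3 (branches; this branch)]
5. a, w0   [neg-Dia-rule on 4 via w0Rw0]
6. not (b implies (b or a)), w1   [neg-Box-rule on 2: fresh world w1, w0Rw1]
7. b, w1   [neg-implies-rule on 6]
8. not (b or a), w1   [neg-implies-rule on 6]
9. not b, w1   [neg-or-rule on 8]
10. not a, w1   [neg-or-rule on 8]
Accessibility: w0Rw0, w0Rw1, w1Rw0, w1Rw1
Branch closes: b and not b both at w1.
All branches of the tableau close; one closing branch shown above.

No, unsatisfiable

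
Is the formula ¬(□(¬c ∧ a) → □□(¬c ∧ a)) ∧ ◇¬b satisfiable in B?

Satisfiable

1. ¬(□(¬c ∧ a) → □□(¬c ∧ a)) ∧ ◇¬b, 0
2. ¬(□(¬c ∧ a) → □□(¬c ∧ a)), 0
3. ◇¬b, 0
4. □(¬c ∧ a), 0
5. ¬□□(¬c ∧ a), 0
6. ¬c ∧ a, 0
7. ¬c, 0
8. a, 0
9. ¬b, 1
10. ¬c ∧ a, 1
11. ¬c, 1
12. a, 1
13. ¬□(¬c ∧ a), 2
14. ¬c ∧ a, 2
15. ¬c, 2
16. a, 2
17. ¬(¬c ∧ a), 3
18. ¬a, 3
Accessibility: 0R0, 0R1, 0R2, 1R0, 1R1, 2R0, 2R2, 2R3, 3R2, 3R3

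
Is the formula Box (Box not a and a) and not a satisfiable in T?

1. Box (Box not a and a) and not a, w0
2. Box (Box not a and a), w0
3. not a, w0
4. Box not a and a, w0
5. Box not a, w0
6. a, w0
Accessibility: w0Rw0
Branch closes: a and not a both at w0.
Every branch closes; the branch above is one of them.

Unsatisfiable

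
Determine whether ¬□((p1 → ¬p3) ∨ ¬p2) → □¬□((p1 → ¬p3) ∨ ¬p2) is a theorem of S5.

Yes, valid

Tableau for the negation ¬(¬□((p1 → ¬p3) ∨ ¬p2) → □¬□((p1 → ¬p3) ∨ ¬p2)):
1. ¬(¬□((p1 → ¬p3) ∨ ¬p2) → □¬□((p1 → ¬p3) ∨ ¬p2)), 0
2. ¬□((p1 → ¬p3) ∨ ¬p2), 0
3. ¬□¬□((p1 → ¬p3) ∨ ¬p2), 0
4. ¬((p1 → ¬p3) ∨ ¬p2), 1
5. ¬(p1 → ¬p3), 1
6. p2, 1
7. p1, 1
8. p3, 1
9. □((p1 → ¬p3) ∨ ¬p2), 2
10. (p1 → ¬p3) ∨ ¬p2, 0
11. (p1 → ¬p3) ∨ ¬p2, 1
12. (p1 → ¬p3) ∨ ¬p2, 2
13. p1 → ¬p3, 0
14. p1 → ¬p3, 1
15. ¬p2, 2
16. ¬p3, 0
17. ¬p3, 1
Accessibility: 0R0, 0R1, 0R2, 1R0, 1R1, 1R2, 2R0, 2R1, 2R2
Branch closes: p3 and ¬p3 both at 1.
Every branch of the negation's tableau closes; the branch above is one of them.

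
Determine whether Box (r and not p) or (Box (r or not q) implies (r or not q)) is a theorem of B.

Tableau for the negation not (Box (r and not p) or (Box (r or not q) implies (r or not q))):
1. not (Box (r and not p) or (Box (r or not q) implies (r or not q))), 0
2. not Box (r and not p), 0   [neg-or-rule on 1]
3. not (Box (r or not q) implies (r or not q)), 0   [neg-or-rule on 1]
4. Box (r or not q), 0   [neg-implies-rule on 3]
5. not (r or not q), 0   [neg-implies-rule on 3]
6. not r, 0   [neg-or-rule on 5]
7. q, 0   [neg-or-rule on 5]
8. r or not q, 0   [Box-rule on 4 via 0R0]
9. not q, 0   [or-rule on 8 (branches; this branch)]
Accessibility: 0R0
Branch closes: q and not q both at 0.
All branches of the negation close; one closing branch shown above.

Yes, valid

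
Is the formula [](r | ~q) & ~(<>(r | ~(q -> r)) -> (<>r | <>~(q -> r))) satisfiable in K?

No, unsatisfiable

1. [](r | ~q) & ~(<>(r | ~(q -> r)) -> (<>r | <>~(q -> r))), 0
2. [](r | ~q), 0
3. ~(<>(r | ~(q -> r)) -> (<>r | <>~(q -> r))), 0
4. <>(r | ~(q -> r)), 0
5. ~(<>r | <>~(q -> r)), 0
6. ~<>r, 0
7. ~<>~(q -> r), 0
8. r | ~(q -> r), 1
9. r | ~q, 1
10. ~r, 1
11. q -> r, 1
12. ~(q -> r), 1
13. q, 1
14. ~q, 1
Accessibility: 0R1
Branch closes: q and ~q both at 1.
(One branch shown.) All branches close.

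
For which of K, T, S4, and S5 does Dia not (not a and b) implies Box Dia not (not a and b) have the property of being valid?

S5

S5-tableau for the negation not (Dia not (not a and b) implies Box Dia not (not a and b)):
1. not (Dia not (not a and b) implies Box Dia not (not a and b)), w0
2. Dia not (not a and b), w0
3. not Box Dia not (not a and b), w0
4. not (not a and b), w1
5. not b, w1
6. not Dia not (not a and b), w2
7. not a and b, w0
8. not a, w0
9. b, w0
10. not a and b, w1
11. not a, w1
12. b, w1
Accessibility: w0Rw0, w0Rw1, w0Rw2, w1Rw0, w1Rw1, w1Rw2, w2Rw0, w2Rw1, w2Rw2
Branch closes: b and not b both at w1.
Every branch closes (one shown): valid in S5.
S4-tableau for the negation not (Dia not (not a and b) implies Box Dia not (not a and b)):
1. not (Dia not (not a and b) implies Box Dia not (not a and b)), w0
2. Dia not (not a and b), w0
3. not Box Dia not (not a and b), w0
4. not (not a and b), w1
5. not b, w1
6. not Dia not (not a and b), w2
7. not a and b, w2
8. not a, w2
9. b, w2
Accessibility: w0Rw0, w0Rw1, w0Rw2, w1Rw1, w2Rw2
Complete open branch: countermodel on an S4-frame, so not valid in S4, nor in K, T (the same frame is also a K-frame and a T-frame).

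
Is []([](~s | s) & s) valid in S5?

Invalid (countermodel exists)

Tableau for the negation ~[]([](~s | s) & s):
1. ~[]([](~s | s) & s), 0
2. ~([](~s | s) & s), 1
3. ~s, 1
Accessibility: 0R0, 0R1, 1R0, 1R1
The negation has an open branch (countermodel exists).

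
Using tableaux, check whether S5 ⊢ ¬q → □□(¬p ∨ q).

Tableau for the negation ¬(¬q → □□(¬p ∨ q)):
1. ¬(¬q → □□(¬p ∨ q)), w0
2. ¬q, w0
3. ¬□□(¬p ∨ q), w0
4. ¬□(¬p ∨ q), w1
5. ¬(¬p ∨ q), w2
6. p, w2
7. ¬q, w2
Accessibility: w0Rw0, w0Rw1, w0Rw2, w1Rw0, w1Rw1, w1Rw2, w2Rw0, w2Rw1, w2Rw2
The negation has an open branch (countermodel exists).

Invalid (countermodel exists)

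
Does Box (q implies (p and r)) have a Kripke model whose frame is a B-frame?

1. Box (q implies (p and r)), u
2. q implies (p and r), u
3. p and r, u
4. p, u
5. r, u
Accessibility: uRu

Satisfiable (open branch found)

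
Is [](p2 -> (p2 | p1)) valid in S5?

Tableau for the negation ~[](p2 -> (p2 | p1)):
1. ~[](p2 -> (p2 | p1)), 0
2. ~(p2 -> (p2 | p1)), 1
3. p2, 1
4. ~(p2 | p1), 1
5. ~p2, 1
6. ~p1, 1
Accessibility: 0R0, 0R1, 1R0, 1R1
Branch closes: p2 and ~p2 both at 1.
All branches of the negation close; one closing branch shown above.

Valid in S5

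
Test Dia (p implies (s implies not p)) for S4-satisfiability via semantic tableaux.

1. Dia (p implies (s implies not p)), 0
2. p implies (s implies not p), 1   [Dia-rule on 1: fresh world 1, 0R1]
3. s implies not p, 1   [implies-rule on 2 (branches; this branch)]
4. not p, 1   [implies-rule on 3 (branches; this branch)]
Accessibility: 0R0, 0R1, 1R1

Satisfiable (open branch found)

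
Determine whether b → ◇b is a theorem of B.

Tableau for the negation ¬(b → ◇b):
1. ¬(b → ◇b), u
2. b, u
3. ¬◇b, u
4. ¬b, u
Accessibility: uRu
Branch closes: b and ¬b both at u.
Every branch of the negation's tableau closes; the branch above is one of them.

Valid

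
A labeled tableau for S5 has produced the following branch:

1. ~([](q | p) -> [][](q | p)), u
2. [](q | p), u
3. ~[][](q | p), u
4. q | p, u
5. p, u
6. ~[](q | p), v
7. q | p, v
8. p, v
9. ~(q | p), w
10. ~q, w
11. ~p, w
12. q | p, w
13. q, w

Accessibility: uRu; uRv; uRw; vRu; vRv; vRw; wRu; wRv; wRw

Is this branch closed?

Closed

Both q and ~q appear at w.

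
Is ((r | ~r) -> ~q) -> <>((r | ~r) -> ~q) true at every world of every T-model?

Yes, valid

Tableau for the negation ~(((r | ~r) -> ~q) -> <>((r | ~r) -> ~q)):
1. ~(((r | ~r) -> ~q) -> <>((r | ~r) -> ~q)), 0
2. (r | ~r) -> ~q, 0
3. ~<>((r | ~r) -> ~q), 0
4. ~((r | ~r) -> ~q), 0
5. r | ~r, 0
6. q, 0
7. ~(r | ~r), 0
8. ~r, 0
9. r, 0
Accessibility: 0R0
Branch closes: r and ~r both at 0.
All branches of the negation close; one closing branch shown above.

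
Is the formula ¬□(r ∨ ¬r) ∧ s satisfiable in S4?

1. ¬□(r ∨ ¬r) ∧ s, 0
2. ¬□(r ∨ ¬r), 0
3. s, 0
4. ¬(r ∨ ¬r), 1
5. ¬r, 1
6. r, 1
Accessibility: 0R0, 0R1, 1R1
Branch closes: r and ¬r both at 1.
All branches of the tableau close; one closing branch shown above.

No, unsatisfiable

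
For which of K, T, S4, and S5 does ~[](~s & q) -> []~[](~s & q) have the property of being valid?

S5-tableau for the negation ~(~[](~s & q) -> []~[](~s & q)):
1. ~(~[](~s & q) -> []~[](~s & q)), 0
2. ~[](~s & q), 0   [~->-rule on 1]
3. ~[]~[](~s & q), 0   [~->-rule on 1]
4. ~(~s & q), 1   [~[]-rule on 2: fresh world 1, 0R1]
5. ~q, 1   [~&-rule on 4 (branches; this branch)]
6. [](~s & q), 2   [~[]-rule on 3: fresh world 2, 0R2]
7. ~s & q, 0   [[]-rule on 6 via 2R0]
8. ~s, 0   [&-rule on 7]
9. q, 0   [&-rule on 7]
10. ~s & q, 1   [[]-rule on 6 via 2R1]
11. ~s, 1   [&-rule on 10]
12. q, 1   [&-rule on 10]
Accessibility: 0R0, 0R1, 0R2, 1R0, 1R1, 1R2, 2R0, 2R1, 2R2
Branch closes: q and ~q both at 1.
Every branch closes (one shown): valid in S5.
S4-tableau for the negation ~(~[](~s & q) -> []~[](~s & q)):
1. ~(~[](~s & q) -> []~[](~s & q)), 0
2. ~[](~s & q), 0   [~->-rule on 1]
3. ~[]~[](~s & q), 0   [~->-rule on 1]
4. ~(~s & q), 1   [~[]-rule on 2: fresh world 1, 0R1]
5. ~q, 1   [~&-rule on 4 (branches; this branch)]
6. [](~s & q), 2   [~[]-rule on 3: fresh world 2, 0R2]
7. ~s & q, 2   [[]-rule on 6 via 2R2]
8. ~s, 2   [&-rule on 7]
9. q, 2   [&-rule on 7]
Accessibility: 0R0, 0R1, 0R2, 1R1, 2R2
Complete open branch: countermodel on an S4-frame, so not valid in S4, nor in K, T (the same frame is also a K-frame and a T-frame).

S5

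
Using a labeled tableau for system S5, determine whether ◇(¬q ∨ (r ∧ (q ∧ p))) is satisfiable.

1. ◇(¬q ∨ (r ∧ (q ∧ p))), 0
2. ¬q ∨ (r ∧ (q ∧ p)), 1   [◇-rule on 1: fresh world 1, 0R1]
3. r ∧ (q ∧ p), 1   [∨-rule on 2 (branches; this branch)]
4. r, 1   [∧-rule on 3]
5. q ∧ p, 1   [∧-rule on 3]
6. q, 1   [∧-rule on 5]
7. p, 1   [∧-rule on 5]
Accessibility: 0R0, 0R1, 1R0, 1R1

Satisfiable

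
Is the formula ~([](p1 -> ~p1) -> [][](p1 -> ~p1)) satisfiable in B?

1. ~([](p1 -> ~p1) -> [][](p1 -> ~p1)), 0
2. [](p1 -> ~p1), 0
3. ~[][](p1 -> ~p1), 0
4. p1 -> ~p1, 0
5. ~p1, 0
6. ~[](p1 -> ~p1), 1
7. p1 -> ~p1, 1
8. ~p1, 1
9. ~(p1 -> ~p1), 2
10. p1, 2
Accessibility: 0R0, 0R1, 1R0, 1R1, 1R2, 2R1, 2R2

Satisfiable (open branch found)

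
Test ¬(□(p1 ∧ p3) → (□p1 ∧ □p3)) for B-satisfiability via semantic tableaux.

1. ¬(□(p1 ∧ p3) → (□p1 ∧ □p3)), u
2. □(p1 ∧ p3), u
3. ¬(□p1 ∧ □p3), u
4. p1 ∧ p3, u
5. p1, u
6. p3, u
7. ¬□p3, u
8. ¬p3, v
9. p1 ∧ p3, v
10. p1, v
11. p3, v
Accessibility: uRu, uRv, vRu, vRv
Branch closes: p3 and ¬p3 both at v.
(One branch shown.) All branches close.

No, unsatisfiable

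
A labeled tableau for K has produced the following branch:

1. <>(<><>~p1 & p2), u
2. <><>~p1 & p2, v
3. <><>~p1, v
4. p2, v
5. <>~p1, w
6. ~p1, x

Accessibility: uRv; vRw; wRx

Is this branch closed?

There is no literal clash: for every atom and world, at most one sign appears.

No, open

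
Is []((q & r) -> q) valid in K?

Valid

Tableau for the negation ~[]((q & r) -> q):
1. ~[]((q & r) -> q), w0
2. ~((q & r) -> q), w1
3. q & r, w1
4. ~q, w1
5. q, w1
6. r, w1
Accessibility: w0Rw1
Branch closes: q and ~q both at w1.
Every branch of the negation's tableau closes; the branch above is one of them.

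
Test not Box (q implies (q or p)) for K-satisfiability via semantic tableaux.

1. not Box (q implies (q or p)), 0
2. not (q implies (q or p)), 1
3. q, 1
4. not (q or p), 1
5. not q, 1
6. not p, 1
Accessibility: 0R1
Branch closes: q and not q both at 1.
(One branch shown.) All branches close.

No, unsatisfiable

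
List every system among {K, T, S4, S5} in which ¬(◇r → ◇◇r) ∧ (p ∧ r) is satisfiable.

K

T-tableau for the formula:
1. ¬(◇r → ◇◇r) ∧ (p ∧ r), 0
2. ¬(◇r → ◇◇r), 0
3. p ∧ r, 0
4. ◇r, 0
5. ¬◇◇r, 0
6. p, 0
7. r, 0
8. ¬◇r, 0
9. ¬r, 0
Accessibility: 0R0
Branch closes: r and ¬r both at 0.
Every branch closes (one shown): unsatisfiable in T, hence also in S4, S5 (every S4/S5-frame is a T-frame).
K-tableau for the formula:
1. ¬(◇r → ◇◇r) ∧ (p ∧ r), 0
2. ¬(◇r → ◇◇r), 0
3. p ∧ r, 0
4. ◇r, 0
5. ¬◇◇r, 0
6. p, 0
7. r, 0
8. r, 1
9. ¬◇r, 1
Accessibility: 0R1
Complete open branch: satisfiable in K.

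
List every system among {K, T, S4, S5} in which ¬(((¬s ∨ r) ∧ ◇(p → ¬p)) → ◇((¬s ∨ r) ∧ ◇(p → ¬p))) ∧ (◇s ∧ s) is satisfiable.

T-tableau for the formula:
1. ¬(((¬s ∨ r) ∧ ◇(p → ¬p)) → ◇((¬s ∨ r) ∧ ◇(p → ¬p))) ∧ (◇s ∧ s), u
2. ¬(((¬s ∨ r) ∧ ◇(p → ¬p)) → ◇((¬s ∨ r) ∧ ◇(p → ¬p))), u
3. ◇s ∧ s, u
4. (¬s ∨ r) ∧ ◇(p → ¬p), u
5. ¬◇((¬s ∨ r) ∧ ◇(p → ¬p)), u
6. ◇s, u
7. s, u
8. ¬s ∨ r, u
9. ◇(p → ¬p), u
10. ¬((¬s ∨ r) ∧ ◇(p → ¬p)), u
11. r, u
12. ¬◇(p → ¬p), u
13. ¬(p → ¬p), u
14. p, u
15. s, v
16. ¬((¬s ∨ r) ∧ ◇(p → ¬p)), v
17. ¬(p → ¬p), v
18. p, v
19. ¬(¬s ∨ r), v
20. ¬r, v
21. p → ¬p, w
22. ¬((¬s ∨ r) ∧ ◇(p → ¬p)), w
23. ¬(p → ¬p), w
24. p, w
25. ¬p, w
Accessibility: uRu, uRv, uRw, vRv, wRw
Branch closes: p and ¬p both at w.
Every branch closes (one shown): unsatisfiable in T, hence also in S4, S5 (every S4/S5-frame is a T-frame).
K-tableau for the formula:
1. ¬(((¬s ∨ r) ∧ ◇(p → ¬p)) → ◇((¬s ∨ r) ∧ ◇(p → ¬p))) ∧ (◇s ∧ s), u
2. ¬(((¬s ∨ r) ∧ ◇(p → ¬p)) → ◇((¬s ∨ r) ∧ ◇(p → ¬p))), u
3. ◇s ∧ s, u
4. (¬s ∨ r) ∧ ◇(p → ¬p), u
5. ¬◇((¬s ∨ r) ∧ ◇(p → ¬p)), u
6. ◇s, u
7. s, u
8. ¬s ∨ r, u
9. ◇(p → ¬p), u
10. r, u
11. s, v
12. ¬((¬s ∨ r) ∧ ◇(p → ¬p)), v
13. ¬◇(p → ¬p), v
14. p → ¬p, w
15. ¬((¬s ∨ r) ∧ ◇(p → ¬p)), w
16. ¬p, w
17. ¬◇(p → ¬p), w
Accessibility: uRv, uRw
Complete open branch: satisfiable in K.

K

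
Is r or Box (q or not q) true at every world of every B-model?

Yes, valid

Tableau for the negation not (r or Box (q or not q)):
1. not (r or Box (q or not q)), u
2. not r, u
3. not Box (q or not q), u
4. not (q or not q), v
5. not q, v
6. q, v
Accessibility: uRu, uRv, vRu, vRv
Branch closes: q and not q both at v.
All branches of the negation close; one closing branch shown above.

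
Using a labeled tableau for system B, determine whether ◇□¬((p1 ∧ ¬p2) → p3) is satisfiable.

1. ◇□¬((p1 ∧ ¬p2) → p3), u
2. □¬((p1 ∧ ¬p2) → p3), v
3. ¬((p1 ∧ ¬p2) → p3), u
4. p1 ∧ ¬p2, u
5. ¬p3, u
6. p1, u
7. ¬p2, u
8. ¬((p1 ∧ ¬p2) → p3), v
9. p1 ∧ ¬p2, v
10. ¬p3, v
11. p1, v
12. ¬p2, v
Accessibility: uRu, uRv, vRu, vRv

Satisfiable (open branch found)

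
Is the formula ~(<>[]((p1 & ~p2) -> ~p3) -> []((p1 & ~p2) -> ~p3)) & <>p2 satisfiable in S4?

Satisfiable

1. ~(<>[]((p1 & ~p2) -> ~p3) -> []((p1 & ~p2) -> ~p3)) & <>p2, u
2. ~(<>[]((p1 & ~p2) -> ~p3) -> []((p1 & ~p2) -> ~p3)), u   [&-rule on 1]
3. <>p2, u   [&-rule on 1]
4. <>[]((p1 & ~p2) -> ~p3), u   [~->-rule on 2]
5. ~[]((p1 & ~p2) -> ~p3), u   [~->-rule on 2]
6. p2, v   [<>-rule on 3: fresh world v, uRv]
7. []((p1 & ~p2) -> ~p3), w   [<>-rule on 4: fresh world w, uRw]
8. (p1 & ~p2) -> ~p3, w   [[]-rule on 7 via wRw]
9. ~p3, w   [->-rule on 8 (branches; this branch)]
10. ~((p1 & ~p2) -> ~p3), x   [~[]-rule on 5: fresh world x, uRx]
11. p1 & ~p2, x   [~->-rule on 10]
12. p3, x   [~->-rule on 10]
13. p1, x   [&-rule on 11]
14. ~p2, x   [&-rule on 11]
Accessibility: uRu, uRv, uRw, uRx, vRv, wRw, xRx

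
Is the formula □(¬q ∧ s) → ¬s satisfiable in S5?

1. □(¬q ∧ s) → ¬s, u
2. ¬s, u
Accessibility: uRu

Yes, satisfiable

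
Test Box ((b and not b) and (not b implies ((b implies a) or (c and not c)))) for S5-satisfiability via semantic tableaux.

No, unsatisfiable

1. Box ((b and not b) and (not b implies ((b implies a) or (c and not c)))), 0
2. (b and not b) and (not b implies ((b implies a) or (c and not c))), 0   [Box-rule on 1 via 0R0]
3. b and not b, 0   [and-rule on 2]
4. not b implies ((b implies a) or (c and not c)), 0   [and-rule on 2]
5. b, 0   [and-rule on 3]
6. not b, 0   [and-rule on 3]
Accessibility: 0R0
Branch closes: b and not b both at 0.
All branches of the tableau close; one closing branch shown above.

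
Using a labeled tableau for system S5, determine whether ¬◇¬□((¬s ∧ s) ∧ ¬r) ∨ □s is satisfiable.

Yes, satisfiable

1. ¬◇¬□((¬s ∧ s) ∧ ¬r) ∨ □s, u
2. □s, u
3. s, u
Accessibility: uRu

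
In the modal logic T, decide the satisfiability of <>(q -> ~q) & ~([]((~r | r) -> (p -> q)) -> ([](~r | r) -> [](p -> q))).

1. <>(q -> ~q) & ~([]((~r | r) -> (p -> q)) -> ([](~r | r) -> [](p -> q))), u
2. <>(q -> ~q), u
3. ~([]((~r | r) -> (p -> q)) -> ([](~r | r) -> [](p -> q))), u
4. []((~r | r) -> (p -> q)), u
5. ~([](~r | r) -> [](p -> q)), u
6. [](~r | r), u
7. ~[](p -> q), u
8. (~r | r) -> (p -> q), u
9. ~r | r, u
10. p -> q, u
11. r, u
12. q, u
13. q -> ~q, v
14. (~r | r) -> (p -> q), v
15. ~r | r, v
16. ~q, v
17. p -> q, v
18. r, v
19. ~p, v
20. ~(p -> q), w
21. p, w
22. ~q, w
23. (~r | r) -> (p -> q), w
24. ~r | r, w
25. p -> q, w
26. r, w
27. q, w
Accessibility: uRu, uRv, uRw, vRv, wRw
Branch closes: q and ~q both at w.
All branches of the tableau close; one closing branch shown above.

Unsatisfiable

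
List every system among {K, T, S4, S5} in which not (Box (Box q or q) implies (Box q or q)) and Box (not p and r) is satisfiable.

T-tableau for the formula:
1. not (Box (Box q or q) implies (Box q or q)) and Box (not p and r), 0
2. not (Box (Box q or q) implies (Box q or q)), 0   [and-rule on 1]
3. Box (not p and r), 0   [and-rule on 1]
4. Box (Box q or q), 0   [neg-implies-rule on 2]
5. not (Box q or q), 0   [neg-implies-rule on 2]
6. not Box q, 0   [neg-or-rule on 5]
7. not q, 0   [neg-or-rule on 5]
8. not p and r, 0   [Box-rule on 3 via 0R0]
9. not p, 0   [and-rule on 8]
10. r, 0   [and-rule on 8]
11. Box q or q, 0   [Box-rule on 4 via 0R0]
12. Box q, 0   [or-rule on 11 (branches; this branch)]
13. q, 0   [Box-rule on 12 via 0R0]
Accessibility: 0R0
Branch closes: q and not q both at 0.
Every branch closes (one shown): unsatisfiable in T, hence also in S4, S5 (every S4/S5-frame is a T-frame).
K-tableau for the formula:
1. not (Box (Box q or q) implies (Box q or q)) and Box (not p and r), 0
2. not (Box (Box q or q) implies (Box q or q)), 0   [and-rule on 1]
3. Box (not p and r), 0   [and-rule on 1]
4. Box (Box q or q), 0   [neg-implies-rule on 2]
5. not (Box q or q), 0   [neg-implies-rule on 2]
6. not Box q, 0   [neg-or-rule on 5]
7. not q, 0   [neg-or-rule on 5]
8. not q, 1   [neg-Box-rule on 6: fresh world 1, 0R1]
9. not p and r, 1   [Box-rule on 3 via 0R1]
10. not p, 1   [and-rule on 9]
11. r, 1   [and-rule on 9]
12. Box q or q, 1   [Box-rule on 4 via 0R1]
13. Box q, 1   [or-rule on 12 (branches; this branch)]
Accessibility: 0R1
Complete open branch: satisfiable in K.

K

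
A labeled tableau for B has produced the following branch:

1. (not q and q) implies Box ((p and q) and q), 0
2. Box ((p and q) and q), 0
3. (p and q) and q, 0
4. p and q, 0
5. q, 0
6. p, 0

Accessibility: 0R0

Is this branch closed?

No, open

No atom appears with both signs at the same world.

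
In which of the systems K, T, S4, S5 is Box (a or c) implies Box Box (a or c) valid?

T-tableau for the negation not (Box (a or c) implies Box Box (a or c)):
1. not (Box (a or c) implies Box Box (a or c)), 0
2. Box (a or c), 0
3. not Box Box (a or c), 0
4. a or c, 0
5. c, 0
6. not Box (a or c), 1
7. a or c, 1
8. c, 1
9. not (a or c), 2
10. not a, 2
11. not c, 2
Accessibility: 0R0, 0R1, 1R1, 1R2, 2R2
Complete open branch: countermodel on a T-frame, so not valid in T, nor in K (the same frame is also a K-frame).
S4-tableau for the negation not (Box (a or c) implies Box Box (a or c)):
1. not (Box (a or c) implies Box Box (a or c)), 0
2. Box (a or c), 0
3. not Box Box (a or c), 0
4. a or c, 0
5. c, 0
6. not Box (a or c), 1
7. a or c, 1
8. c, 1
9. not (a or c), 2
10. not a, 2
11. not c, 2
12. a or c, 2
13. c, 2
Accessibility: 0R0, 0R1, 0R2, 1R1, 1R2, 2R2
Branch closes: c and not c both at 2.
Every branch closes (one shown): valid in S4, hence also in S5 (every theorem of S4 is a theorem of S5).

S4, S5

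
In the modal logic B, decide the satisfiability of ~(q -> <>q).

No, unsatisfiable

1. ~(q -> <>q), u
2. q, u
3. ~<>q, u
4. ~q, u
Accessibility: uRu
Branch closes: q and ~q both at u.
Every branch closes; the branch above is one of them.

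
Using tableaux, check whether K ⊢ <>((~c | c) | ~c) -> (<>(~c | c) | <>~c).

Tableau for the negation ~(<>((~c | c) | ~c) -> (<>(~c | c) | <>~c)):
1. ~(<>((~c | c) | ~c) -> (<>(~c | c) | <>~c)), u
2. <>((~c | c) | ~c), u
3. ~(<>(~c | c) | <>~c), u
4. ~<>(~c | c), u
5. ~<>~c, u
6. (~c | c) | ~c, v
7. ~(~c | c), v
8. c, v
9. ~c, v
Accessibility: uRv
Branch closes: c and ~c both at v.
Every branch of the negation's tableau closes; the branch above is one of them.

Valid in K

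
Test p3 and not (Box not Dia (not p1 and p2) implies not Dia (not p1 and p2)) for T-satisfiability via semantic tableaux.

1. p3 and not (Box not Dia (not p1 and p2) implies not Dia (not p1 and p2)), w0
2. p3, w0
3. not (Box not Dia (not p1 and p2) implies not Dia (not p1 and p2)), w0
4. Box not Dia (not p1 and p2), w0
5. Dia (not p1 and p2), w0
6. not Dia (not p1 and p2), w0
7. not (not p1 and p2), w0
8. not p2, w0
9. not p1 and p2, w1
10. not p1, w1
11. p2, w1
12. not Dia (not p1 and p2), w1
13. not (not p1 and p2), w1
14. not p2, w1
Accessibility: w0Rw0, w0Rw1, w1Rw1
Branch closes: p2 and not p2 both at w1.
(One branch shown.) All branches close.

Unsatisfiable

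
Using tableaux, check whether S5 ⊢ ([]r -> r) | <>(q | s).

Tableau for the negation ~(([]r -> r) | <>(q | s)):
1. ~(([]r -> r) | <>(q | s)), u
2. ~([]r -> r), u   [~|-rule on 1]
3. ~<>(q | s), u   [~|-rule on 1]
4. []r, u   [~->-rule on 2]
5. ~r, u   [~->-rule on 2]
6. ~(q | s), u   [~<>-rule on 3 via uRu]
7. ~q, u   [~|-rule on 6]
8. ~s, u   [~|-rule on 6]
9. r, u   [[]-rule on 4 via uRu]
Accessibility: uRu
Branch closes: r and ~r both at u.
All branches of the negation close; one closing branch shown above.

Valid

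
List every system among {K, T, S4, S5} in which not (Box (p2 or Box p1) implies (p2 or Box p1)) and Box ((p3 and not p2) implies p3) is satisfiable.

K

K-tableau for the formula:
1. not (Box (p2 or Box p1) implies (p2 or Box p1)) and Box ((p3 and not p2) implies p3), w0
2. not (Box (p2 or Box p1) implies (p2 or Box p1)), w0
3. Box ((p3 and not p2) implies p3), w0
4. Box (p2 or Box p1), w0
5. not (p2 or Box p1), w0
6. not p2, w0
7. not Box p1, w0
8. not p1, w1
9. (p3 and not p2) implies p3, w1
10. p2 or Box p1, w1
11. p3, w1
12. Box p1, w1
Accessibility: w0Rw1
Complete open branch: satisfiable in K.
T-tableau for the formula:
1. not (Box (p2 or Box p1) implies (p2 or Box p1)) and Box ((p3 and not p2) implies p3), w0
2. not (Box (p2 or Box p1) implies (p2 or Box p1)), w0
3. Box ((p3 and not p2) implies p3), w0
4. Box (p2 or Box p1), w0
5. not (p2 or Box p1), w0
6. not p2, w0
7. not Box p1, w0
8. (p3 and not p2) implies p3, w0
9. p2 or Box p1, w0
10. not (p3 and not p2), w0
11. Box p1, w0
12. p1, w0
13. not p3, w0
14. not p1, w1
15. (p3 and not p2) implies p3, w1
16. p2 or Box p1, w1
17. p1, w1
Accessibility: w0Rw0, w0Rw1, w1Rw1
Branch closes: p1 and not p1 both at w1.
Every branch closes (one shown): unsatisfiable in T, hence also in S4, S5 (every S4/S5-frame is a T-frame).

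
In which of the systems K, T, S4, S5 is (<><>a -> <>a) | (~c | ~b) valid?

S4-tableau for the negation ~((<><>a -> <>a) | (~c | ~b)):
1. ~((<><>a -> <>a) | (~c | ~b)), u
2. ~(<><>a -> <>a), u   [~|-rule on 1]
3. ~(~c | ~b), u   [~|-rule on 1]
4. <><>a, u   [~->-rule on 2]
5. ~<>a, u   [~->-rule on 2]
6. c, u   [~|-rule on 3]
7. b, u   [~|-rule on 3]
8. ~a, u   [~<>-rule on 5 via uRu]
9. <>a, v   [<>-rule on 4: fresh world v, uRv]
10. ~a, v   [~<>-rule on 5 via uRv]
11. a, w   [<>-rule on 9: fresh world w, vRw]
12. ~a, w   [~<>-rule on 5 via uRw]
Accessibility: uRu, uRv, uRw, vRv, vRw, wRw
Branch closes: a and ~a both at w.
Every branch closes (one shown): valid in S4, hence also in S5 (every theorem of S4 is a theorem of S5).
T-tableau for the negation ~((<><>a -> <>a) | (~c | ~b)):
1. ~((<><>a -> <>a) | (~c | ~b)), u
2. ~(<><>a -> <>a), u   [~|-rule on 1]
3. ~(~c | ~b), u   [~|-rule on 1]
4. <><>a, u   [~->-rule on 2]
5. ~<>a, u   [~->-rule on 2]
6. c, u   [~|-rule on 3]
7. b, u   [~|-rule on 3]
8. ~a, u   [~<>-rule on 5 via uRu]
9. <>a, v   [<>-rule on 4: fresh world v, uRv]
10. ~a, v   [~<>-rule on 5 via uRv]
11. a, w   [<>-rule on 9: fresh world w, vRw]
Accessibility: uRu, uRv, vRv, vRw, wRw
Complete open branch: countermodel on a T-frame, so not valid in T, nor in K (the same frame is also a K-frame).

S4, S5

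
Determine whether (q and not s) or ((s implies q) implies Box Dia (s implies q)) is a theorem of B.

Tableau for the negation not ((q and not s) or ((s implies q) implies Box Dia (s implies q))):
1. not ((q and not s) or ((s implies q) implies Box Dia (s implies q))), u
2. not (q and not s), u
3. not ((s implies q) implies Box Dia (s implies q)), u
4. s implies q, u
5. not Box Dia (s implies q), u
6. s, u
7. q, u
8. not Dia (s implies q), v
9. not (s implies q), u
10. not q, u
Accessibility: uRu, uRv, vRu, vRv
Branch closes: q and not q both at u.
Every branch of the negation's tableau closes; the branch above is one of them.

Valid in B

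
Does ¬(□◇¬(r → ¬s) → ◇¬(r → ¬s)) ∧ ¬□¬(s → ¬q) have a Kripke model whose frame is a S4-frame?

Unsatisfiable

1. ¬(□◇¬(r → ¬s) → ◇¬(r → ¬s)) ∧ ¬□¬(s → ¬q), w0
2. ¬(□◇¬(r → ¬s) → ◇¬(r → ¬s)), w0   [∧-rule on 1]
3. ¬□¬(s → ¬q), w0   [∧-rule on 1]
4. □◇¬(r → ¬s), w0   [¬→-rule on 2]
5. ¬◇¬(r → ¬s), w0   [¬→-rule on 2]
6. ◇¬(r → ¬s), w0   [□-rule on 4 via w0Rw0]
7. r → ¬s, w0   [¬◇-rule on 5 via w0Rw0]
8. ¬s, w0   [→-rule on 7 (branches; this branch)]
9. s → ¬q, w1   [¬□-rule on 3: fresh world w1, w0Rw1]
10. ◇¬(r → ¬s), w1   [□-rule on 4 via w0Rw1]
11. r → ¬s, w1   [¬◇-rule on 5 via w0Rw1]
12. ¬q, w1   [→-rule on 9 (branches; this branch)]
13. ¬s, w1   [→-rule on 11 (branches; this branch)]
14. ¬(r → ¬s), w2   [◇-rule on 6: fresh world w2, w0Rw2]
15. r, w2   [¬→-rule on 14]
16. s, w2   [¬→-rule on 14]
17. ◇¬(r → ¬s), w2   [□-rule on 4 via w0Rw2]
18. r → ¬s, w2   [¬◇-rule on 5 via w0Rw2]
19. ¬s, w2   [→-rule on 18 (branches; this branch)]
Accessibility: w0Rw0, w0Rw1, w0Rw2, w1Rw1, w2Rw2
Branch closes: s and ¬s both at w2.
Every branch closes; the branch above is one of them.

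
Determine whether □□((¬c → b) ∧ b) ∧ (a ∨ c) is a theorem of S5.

Tableau for the negation ¬(□□((¬c → b) ∧ b) ∧ (a ∨ c)):
1. ¬(□□((¬c → b) ∧ b) ∧ (a ∨ c)), u
2. ¬(a ∨ c), u   [¬∧-rule on 1 (branches; this branch)]
3. ¬a, u   [¬∨-rule on 2]
4. ¬c, u   [¬∨-rule on 2]
Accessibility: uRu
The negation has an open branch (countermodel exists).

Not valid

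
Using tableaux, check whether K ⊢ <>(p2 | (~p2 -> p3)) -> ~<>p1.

Not valid

Tableau for the negation ~(<>(p2 | (~p2 -> p3)) -> ~<>p1):
1. ~(<>(p2 | (~p2 -> p3)) -> ~<>p1), 0
2. <>(p2 | (~p2 -> p3)), 0   [~->-rule on 1]
3. <>p1, 0   [~->-rule on 1]
4. p2 | (~p2 -> p3), 1   [<>-rule on 2: fresh world 1, 0R1]
5. ~p2 -> p3, 1   [|-rule on 4 (branches; this branch)]
6. p3, 1   [->-rule on 5 (branches; this branch)]
7. p1, 2   [<>-rule on 3: fresh world 2, 0R2]
Accessibility: 0R1, 0R2
The negation has an open branch (countermodel exists).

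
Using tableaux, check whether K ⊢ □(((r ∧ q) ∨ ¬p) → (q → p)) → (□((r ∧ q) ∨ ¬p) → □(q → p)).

Yes, valid

Tableau for the negation ¬(□(((r ∧ q) ∨ ¬p) → (q → p)) → (□((r ∧ q) ∨ ¬p) → □(q → p))):
1. ¬(□(((r ∧ q) ∨ ¬p) → (q → p)) → (□((r ∧ q) ∨ ¬p) → □(q → p))), u
2. □(((r ∧ q) ∨ ¬p) → (q → p)), u
3. ¬(□((r ∧ q) ∨ ¬p) → □(q → p)), u
4. □((r ∧ q) ∨ ¬p), u
5. ¬□(q → p), u
6. ¬(q → p), v
7. q, v
8. ¬p, v
9. ((r ∧ q) ∨ ¬p) → (q → p), v
10. (r ∧ q) ∨ ¬p, v
11. q → p, v
12. r ∧ q, v
13. r, v
14. p, v
Accessibility: uRv
Branch closes: p and ¬p both at v.
Every branch of the negation's tableau closes; the branch above is one of them.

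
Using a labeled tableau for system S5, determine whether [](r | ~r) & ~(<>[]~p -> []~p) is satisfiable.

1. [](r | ~r) & ~(<>[]~p -> []~p), w0
2. [](r | ~r), w0   [&-rule on 1]
3. ~(<>[]~p -> []~p), w0   [&-rule on 1]
4. <>[]~p, w0   [~->-rule on 3]
5. ~[]~p, w0   [~->-rule on 3]
6. r | ~r, w0   [[]-rule on 2 via w0Rw0]
7. ~r, w0   [|-rule on 6 (branches; this branch)]
8. []~p, w1   [<>-rule on 4: fresh world w1, w0Rw1]
9. r | ~r, w1   [[]-rule on 2 via w0Rw1]
10. ~p, w0   [[]-rule on 8 via w1Rw0]
11. ~p, w1   [[]-rule on 8 via w1Rw1]
12. ~r, w1   [|-rule on 9 (branches; this branch)]
13. p, w2   [~[]-rule on 5: fresh world w2, w0Rw2]
14. r | ~r, w2   [[]-rule on 2 via w0Rw2]
15. ~p, w2   [[]-rule on 8 via w1Rw2]
Accessibility: w0Rw0, w0Rw1, w0Rw2, w1Rw0, w1Rw1, w1Rw2, w2Rw0, w2Rw1, w2Rw2
Branch closes: p and ~p both at w2.
Every branch closes; the branch above is one of them.

Unsatisfiable (every branch closes)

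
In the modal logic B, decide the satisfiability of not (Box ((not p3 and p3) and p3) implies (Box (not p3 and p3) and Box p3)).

Unsatisfiable

1. not (Box ((not p3 and p3) and p3) implies (Box (not p3 and p3) and Box p3)), 0
2. Box ((not p3 and p3) and p3), 0
3. not (Box (not p3 and p3) and Box p3), 0
4. (not p3 and p3) and p3, 0
5. not p3 and p3, 0
6. p3, 0
7. not p3, 0
Accessibility: 0R0
Branch closes: p3 and not p3 both at 0.
(One branch shown.) All branches close.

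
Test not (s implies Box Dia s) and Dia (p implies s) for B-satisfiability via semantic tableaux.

1. not (s implies Box Dia s) and Dia (p implies s), u
2. not (s implies Box Dia s), u   [and-rule on 1]
3. Dia (p implies s), u   [and-rule on 1]
4. s, u   [neg-implies-rule on 2]
5. not Box Dia s, u   [neg-implies-rule on 2]
6. p implies s, v   [Dia-rule on 3: fresh world v, uRv]
7. s, v   [implies-rule on 6 (branches; this branch)]
8. not Dia s, w   [neg-Box-rule on 5: fresh world w, uRw]
9. not s, u   [neg-Dia-rule on 8 via wRu]
Accessibility: uRu, uRv, uRw, vRu, vRv, wRu, wRw
Branch closes: s and not s both at u.
All branches of the tableau close; one closing branch shown above.

Unsatisfiable (every branch closes)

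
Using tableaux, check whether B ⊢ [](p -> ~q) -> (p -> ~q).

Tableau for the negation ~([](p -> ~q) -> (p -> ~q)):
1. ~([](p -> ~q) -> (p -> ~q)), u
2. [](p -> ~q), u
3. ~(p -> ~q), u
4. p, u
5. q, u
6. p -> ~q, u
7. ~q, u
Accessibility: uRu
Branch closes: q and ~q both at u.
Every branch of the negation's tableau closes; the branch above is one of them.

Yes, valid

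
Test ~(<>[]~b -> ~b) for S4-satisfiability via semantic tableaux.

1. ~(<>[]~b -> ~b), u
2. <>[]~b, u
3. b, u
4. []~b, v
5. ~b, v
Accessibility: uRu, uRv, vRv

Satisfiable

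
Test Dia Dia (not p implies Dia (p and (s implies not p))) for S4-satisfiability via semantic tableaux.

Satisfiable

1. Dia Dia (not p implies Dia (p and (s implies not p))), u
2. Dia (not p implies Dia (p and (s implies not p))), v   [Dia-rule on 1: fresh world v, uRv]
3. not p implies Dia (p and (s implies not p)), w   [Dia-rule on 2: fresh world w, vRw]
4. Dia (p and (s implies not p)), w   [implies-rule on 3 (branches; this branch)]
5. p and (s implies not p), x   [Dia-rule on 4: fresh world x, wRx]
6. p, x   [and-rule on 5]
7. s implies not p, x   [and-rule on 5]
8. not s, x   [implies-rule on 7 (branches; this branch)]
Accessibility: uRu, uRv, uRw, uRx, vRv, vRw, vRx, wRw, wRx, xRx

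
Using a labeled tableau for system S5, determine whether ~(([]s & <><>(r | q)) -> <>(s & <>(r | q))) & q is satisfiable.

1. ~(([]s & <><>(r | q)) -> <>(s & <>(r | q))) & q, w0
2. ~(([]s & <><>(r | q)) -> <>(s & <>(r | q))), w0
3. q, w0
4. []s & <><>(r | q), w0
5. ~<>(s & <>(r | q)), w0
6. []s, w0
7. <><>(r | q), w0
8. ~(s & <>(r | q)), w0
9. s, w0
10. ~<>(r | q), w0
11. ~(r | q), w0
12. ~r, w0
13. ~q, w0
Accessibility: w0Rw0
Branch closes: q and ~q both at w0.
(One branch shown.) All branches close.

Unsatisfiable (every branch closes)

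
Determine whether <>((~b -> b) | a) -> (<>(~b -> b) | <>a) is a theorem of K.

Tableau for the negation ~(<>((~b -> b) | a) -> (<>(~b -> b) | <>a)):
1. ~(<>((~b -> b) | a) -> (<>(~b -> b) | <>a)), 0
2. <>((~b -> b) | a), 0   [~->-rule on 1]
3. ~(<>(~b -> b) | <>a), 0   [~->-rule on 1]
4. ~<>(~b -> b), 0   [~|-rule on 3]
5. ~<>a, 0   [~|-rule on 3]
6. (~b -> b) | a, 1   [<>-rule on 2: fresh world 1, 0R1]
7. ~(~b -> b), 1   [~<>-rule on 4 via 0R1]
8. ~b, 1   [~->-rule on 7]
9. ~a, 1   [~<>-rule on 5 via 0R1]
10. ~b -> b, 1   [|-rule on 6 (branches; this branch)]
11. b, 1   [->-rule on 10 (branches; this branch)]
Accessibility: 0R1
Branch closes: b and ~b both at 1.
All branches of the negation close; one closing branch shown above.

Valid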